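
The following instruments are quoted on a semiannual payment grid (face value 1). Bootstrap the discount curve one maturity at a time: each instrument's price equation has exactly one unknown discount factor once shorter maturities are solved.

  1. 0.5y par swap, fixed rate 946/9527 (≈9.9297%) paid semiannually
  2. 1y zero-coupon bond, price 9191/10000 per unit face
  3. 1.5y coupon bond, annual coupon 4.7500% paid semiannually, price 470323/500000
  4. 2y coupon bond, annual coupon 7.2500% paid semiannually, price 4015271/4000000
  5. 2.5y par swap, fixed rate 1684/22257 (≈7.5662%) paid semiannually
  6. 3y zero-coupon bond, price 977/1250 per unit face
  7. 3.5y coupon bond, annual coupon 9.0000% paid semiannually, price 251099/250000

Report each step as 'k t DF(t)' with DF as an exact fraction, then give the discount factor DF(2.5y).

1 1/2 9527/10000
2 1 9191/10000
3 3/2 4377/5000
4 2 4363/5000
5 5/2 2079/2500
6 3 977/1250
7 7/2 3679/5000
DF(2.5y) = 2079/2500 ≈ 0.831600

step 1 [0.5y] swap r/2=473/9527: DF=(1 − 473/9527·(0))/(1+473/9527) = 9527/10000 ≈ 0.952700
step 2 [1y] zero: DF = P = 9191/10000 ≈ 0.919100
step 3 [1.5y] bond c/2=19/800: DF=(470323/500000 − 19/800·(0.952700+0.919100))/(1+19/800) = 4377/5000 ≈ 0.875400
step 4 [2y] bond c/2=29/800: DF=(4015271/4000000 − 29/800·(0.952700+0.919100+0.875400))/(1+29/800) = 4363/5000 ≈ 0.872600
step 5 [2.5y] swap r/2=842/22257: DF=(1 − 842/22257·(0.952700+0.919100+0.875400+0.872600))/(1+842/22257) = 2079/2500 ≈ 0.831600
step 6 [3y] zero: DF = P = 977/1250 ≈ 0.781600
step 7 [3.5y] bond c/2=9/200: DF=(251099/250000 − 9/200·(0.952700+0.919100+0.875400+0.872600+0.831600+0.781600))/(1+9/200) = 3679/5000 ≈ 0.735800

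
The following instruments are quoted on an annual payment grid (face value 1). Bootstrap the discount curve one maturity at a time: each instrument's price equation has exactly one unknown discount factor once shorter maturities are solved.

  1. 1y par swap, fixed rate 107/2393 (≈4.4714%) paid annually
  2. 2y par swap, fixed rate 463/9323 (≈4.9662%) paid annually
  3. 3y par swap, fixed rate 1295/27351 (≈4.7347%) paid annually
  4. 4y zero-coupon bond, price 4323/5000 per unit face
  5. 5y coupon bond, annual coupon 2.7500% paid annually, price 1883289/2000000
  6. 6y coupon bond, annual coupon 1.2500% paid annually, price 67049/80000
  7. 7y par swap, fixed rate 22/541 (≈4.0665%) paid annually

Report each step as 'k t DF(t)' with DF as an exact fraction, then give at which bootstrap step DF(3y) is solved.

1 1 2393/2500
2 2 4537/5000
3 3 1741/2000
4 4 4323/5000
5 5 8201/10000
6 6 1933/2500
7 7 379/500
DF(3y) is solved at step 3

step 1 [1y] swap r/1=107/2393: DF=(1 − 107/2393·(0))/(1+107/2393) = 2393/2500 ≈ 0.957200
step 2 [2y] swap r/1=463/9323: DF=(1 − 463/9323·(0.957200))/(1+463/9323) = 4537/5000 ≈ 0.907400
step 3 [3y] swap r/1=1295/27351: DF=(1 − 1295/27351·(0.957200+0.907400))/(1+1295/27351) = 1741/2000 ≈ 0.870500
step 4 [4y] zero: DF = P = 4323/5000 ≈ 0.864600
step 5 [5y] bond c/1=11/400: DF=(1883289/2000000 − 11/400·(0.957200+0.907400+0.870500+0.864600))/(1+11/400) = 8201/10000 ≈ 0.820100
step 6 [6y] bond c/1=1/80: DF=(67049/80000 − 1/80·(0.957200+0.907400+0.870500+0.864600+0.820100))/(1+1/80) = 1933/2500 ≈ 0.773200
step 7 [7y] swap r/1=22/541: DF=(1 − 22/541·(0.957200+0.907400+0.870500+0.864600+0.820100+0.773200))/(1+22/541) = 379/500 ≈ 0.758000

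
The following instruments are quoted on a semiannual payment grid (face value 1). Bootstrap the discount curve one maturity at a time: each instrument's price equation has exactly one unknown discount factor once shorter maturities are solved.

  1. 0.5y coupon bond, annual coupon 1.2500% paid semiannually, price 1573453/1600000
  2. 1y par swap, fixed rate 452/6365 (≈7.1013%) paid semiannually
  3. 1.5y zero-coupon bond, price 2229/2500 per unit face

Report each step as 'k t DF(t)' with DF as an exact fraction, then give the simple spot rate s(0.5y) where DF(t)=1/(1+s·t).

1 1/2 9773/10000
2 1 4661/5000
3 3/2 2229/2500
s(0.5y) = (1/(9773/10000) − 1)/(1/2) = 454/9773 ≈ 4.6455%

step 1 [0.5y] bond c/2=1/160: DF=(1573453/1600000 − 1/160·(0))/(1+1/160) = 9773/10000 ≈ 0.977300
step 2 [1y] swap r/2=226/6365: DF=(1 − 226/6365·(0.977300))/(1+226/6365) = 4661/5000 ≈ 0.932200
step 3 [1.5y] zero: DF = P = 2229/2500 ≈ 0.891600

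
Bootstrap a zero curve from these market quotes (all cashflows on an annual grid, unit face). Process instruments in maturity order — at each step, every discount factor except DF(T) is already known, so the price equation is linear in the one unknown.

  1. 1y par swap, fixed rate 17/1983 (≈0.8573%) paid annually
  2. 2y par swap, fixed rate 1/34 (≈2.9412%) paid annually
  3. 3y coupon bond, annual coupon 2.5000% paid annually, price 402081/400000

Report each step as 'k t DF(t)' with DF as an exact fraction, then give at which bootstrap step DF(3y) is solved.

step 1 [1y] swap r/1=17/1983: DF=(1 − 17/1983·(0))/(1+17/1983) = 1983/2000 ≈ 0.991500
step 2 [2y] swap r/1=1/34: DF=(1 − 1/34·(0.991500))/(1+1/34) = 9431/10000 ≈ 0.943100
step 3 [3y] bond c/1=1/40: DF=(402081/400000 − 1/40·(0.991500+0.943100))/(1+1/40) = 1867/2000 ≈ 0.933500

1 1 1983/2000
2 2 9431/10000
3 3 1867/2000
DF(3y) is solved at step 3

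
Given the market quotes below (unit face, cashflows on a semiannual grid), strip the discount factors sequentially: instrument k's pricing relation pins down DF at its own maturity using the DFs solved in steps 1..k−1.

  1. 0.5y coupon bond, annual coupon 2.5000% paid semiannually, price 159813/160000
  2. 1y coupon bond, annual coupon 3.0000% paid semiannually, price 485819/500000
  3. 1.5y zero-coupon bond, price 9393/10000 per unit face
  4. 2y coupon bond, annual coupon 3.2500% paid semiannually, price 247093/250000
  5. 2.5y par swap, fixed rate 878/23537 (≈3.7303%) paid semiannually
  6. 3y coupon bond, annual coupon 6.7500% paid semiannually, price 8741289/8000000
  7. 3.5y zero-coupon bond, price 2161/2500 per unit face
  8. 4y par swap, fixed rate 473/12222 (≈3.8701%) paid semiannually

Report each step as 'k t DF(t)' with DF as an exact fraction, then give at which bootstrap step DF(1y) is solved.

step 1 [0.5y] bond c/2=1/80: DF=(159813/160000 − 1/80·(0))/(1+1/80) = 1973/2000 ≈ 0.986500
step 2 [1y] bond c/2=3/200: DF=(485819/500000 − 3/200·(0.986500))/(1+3/200) = 9427/10000 ≈ 0.942700
step 3 [1.5y] zero: DF = P = 9393/10000 ≈ 0.939300
step 4 [2y] bond c/2=13/800: DF=(247093/250000 − 13/800·(0.986500+0.942700+0.939300))/(1+13/800) = 9267/10000 ≈ 0.926700
step 5 [2.5y] swap r/2=439/23537: DF=(1 − 439/23537·(0.986500+0.942700+0.939300+0.926700))/(1+439/23537) = 4561/5000 ≈ 0.912200
step 6 [3y] bond c/2=27/800: DF=(8741289/8000000 − 27/800·(0.986500+0.942700+0.939300+0.926700+0.912200))/(1+27/800) = 9033/10000 ≈ 0.903300
step 7 [3.5y] zero: DF = P = 2161/2500 ≈ 0.864400
step 8 [4y] swap r/2=473/24444: DF=(1 − 473/24444·(0.986500+0.942700+0.939300+0.926700+0.912200+0.903300+0.864400))/(1+473/24444) = 8581/10000 ≈ 0.858100

1 1/2 1973/2000
2 1 9427/10000
3 3/2 9393/10000
4 2 9267/10000
5 5/2 4561/5000
6 3 9033/10000
7 7/2 2161/2500
8 4 8581/10000
DF(1y) is solved at step 2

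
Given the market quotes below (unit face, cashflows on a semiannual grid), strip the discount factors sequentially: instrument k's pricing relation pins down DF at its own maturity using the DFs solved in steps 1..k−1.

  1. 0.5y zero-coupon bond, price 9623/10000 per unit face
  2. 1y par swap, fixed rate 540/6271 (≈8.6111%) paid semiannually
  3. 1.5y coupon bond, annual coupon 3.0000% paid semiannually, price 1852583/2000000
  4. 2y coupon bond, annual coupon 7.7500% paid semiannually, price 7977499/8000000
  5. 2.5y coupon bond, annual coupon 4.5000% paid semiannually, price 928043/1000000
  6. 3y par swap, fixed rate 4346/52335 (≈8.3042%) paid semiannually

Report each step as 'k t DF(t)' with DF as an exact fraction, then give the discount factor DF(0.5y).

1 1/2 9623/10000
2 1 919/1000
3 3/2 553/625
4 2 1071/1250
5 5/2 8279/10000
6 3 7827/10000
DF(0.5y) = 9623/10000 ≈ 0.962300

step 1 [0.5y] zero: DF = P = 9623/10000 ≈ 0.962300
step 2 [1y] swap r/2=270/6271: DF=(1 − 270/6271·(0.962300))/(1+270/6271) = 919/1000 ≈ 0.919000
step 3 [1.5y] bond c/2=3/200: DF=(1852583/2000000 − 3/200·(0.962300+0.919000))/(1+3/200) = 553/625 ≈ 0.884800
step 4 [2y] bond c/2=31/800: DF=(7977499/8000000 − 31/800·(0.962300+0.919000+0.884800))/(1+31/800) = 1071/1250 ≈ 0.856800
step 5 [2.5y] bond c/2=9/400: DF=(928043/1000000 − 9/400·(0.962300+0.919000+0.884800+0.856800))/(1+9/400) = 8279/10000 ≈ 0.827900
step 6 [3y] swap r/2=2173/52335: DF=(1 − 2173/52335·(0.962300+0.919000+0.884800+0.856800+0.827900))/(1+2173/52335) = 7827/10000 ≈ 0.782700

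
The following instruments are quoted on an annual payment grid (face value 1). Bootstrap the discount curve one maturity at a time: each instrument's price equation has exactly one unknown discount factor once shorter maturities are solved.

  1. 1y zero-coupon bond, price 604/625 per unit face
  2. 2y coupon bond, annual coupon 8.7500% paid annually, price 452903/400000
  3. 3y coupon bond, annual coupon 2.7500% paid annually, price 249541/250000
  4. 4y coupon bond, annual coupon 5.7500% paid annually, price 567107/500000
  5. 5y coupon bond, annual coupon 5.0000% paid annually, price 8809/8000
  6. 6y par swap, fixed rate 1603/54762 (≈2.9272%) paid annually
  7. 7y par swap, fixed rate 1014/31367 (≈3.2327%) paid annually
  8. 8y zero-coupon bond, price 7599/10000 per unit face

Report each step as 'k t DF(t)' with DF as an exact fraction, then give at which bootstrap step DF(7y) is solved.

1 1 604/625
2 2 4817/5000
3 3 4599/5000
4 4 1147/1250
5 5 8693/10000
6 6 8397/10000
7 7 1993/2500
8 8 7599/10000
DF(7y) is solved at step 7

step 1 [1y] zero: DF = P = 604/625 ≈ 0.966400
step 2 [2y] bond c/1=7/80: DF=(452903/400000 − 7/80·(0.966400))/(1+7/80) = 4817/5000 ≈ 0.963400
step 3 [3y] bond c/1=11/400: DF=(249541/250000 − 11/400·(0.966400+0.963400))/(1+11/400) = 4599/5000 ≈ 0.919800
step 4 [4y] bond c/1=23/400: DF=(567107/500000 − 23/400·(0.966400+0.963400+0.919800))/(1+23/400) = 1147/1250 ≈ 0.917600
step 5 [5y] bond c/1=1/20: DF=(8809/8000 − 1/20·(0.966400+0.963400+0.919800+0.917600))/(1+1/20) = 8693/10000 ≈ 0.869300
step 6 [6y] swap r/1=1603/54762: DF=(1 − 1603/54762·(0.966400+0.963400+0.919800+0.917600+0.869300))/(1+1603/54762) = 8397/10000 ≈ 0.839700
step 7 [7y] swap r/1=1014/31367: DF=(1 − 1014/31367·(0.966400+0.963400+0.919800+0.917600+0.869300+0.839700))/(1+1014/31367) = 1993/2500 ≈ 0.797200
step 8 [8y] zero: DF = P = 7599/10000 ≈ 0.759900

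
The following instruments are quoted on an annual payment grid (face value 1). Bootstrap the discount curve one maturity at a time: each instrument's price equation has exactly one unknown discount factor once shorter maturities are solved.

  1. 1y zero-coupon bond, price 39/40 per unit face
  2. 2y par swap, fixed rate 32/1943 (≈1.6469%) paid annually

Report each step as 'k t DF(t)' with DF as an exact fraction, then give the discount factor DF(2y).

step 1 [1y] zero: DF = P = 39/40 ≈ 0.975000
step 2 [2y] swap r/1=32/1943: DF=(1 − 32/1943·(0.975000))/(1+32/1943) = 121/125 ≈ 0.968000

1 1 39/40
2 2 121/125
DF(2y) = 121/125 ≈ 0.968000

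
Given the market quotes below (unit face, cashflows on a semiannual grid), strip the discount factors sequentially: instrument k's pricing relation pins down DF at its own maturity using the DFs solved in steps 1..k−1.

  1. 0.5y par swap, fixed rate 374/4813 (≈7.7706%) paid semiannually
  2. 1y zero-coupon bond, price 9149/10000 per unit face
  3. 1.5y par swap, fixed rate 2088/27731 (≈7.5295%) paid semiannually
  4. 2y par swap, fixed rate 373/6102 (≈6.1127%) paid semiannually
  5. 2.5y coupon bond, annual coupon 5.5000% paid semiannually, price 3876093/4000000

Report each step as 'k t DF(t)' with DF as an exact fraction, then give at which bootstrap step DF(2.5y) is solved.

1 1/2 4813/5000
2 1 9149/10000
3 3/2 2239/2500
4 2 8881/10000
5 5/2 8451/10000
DF(2.5y) is solved at step 5

step 1 [0.5y] swap r/2=187/4813: DF=(1 − 187/4813·(0))/(1+187/4813) = 4813/5000 ≈ 0.962600
step 2 [1y] zero: DF = P = 9149/10000 ≈ 0.914900
step 3 [1.5y] swap r/2=1044/27731: DF=(1 − 1044/27731·(0.962600+0.914900))/(1+1044/27731) = 2239/2500 ≈ 0.895600
step 4 [2y] swap r/2=373/12204: DF=(1 − 373/12204·(0.962600+0.914900+0.895600))/(1+373/12204) = 8881/10000 ≈ 0.888100
step 5 [2.5y] bond c/2=11/400: DF=(3876093/4000000 − 11/400·(0.962600+0.914900+0.895600+0.888100))/(1+11/400) = 8451/10000 ≈ 0.845100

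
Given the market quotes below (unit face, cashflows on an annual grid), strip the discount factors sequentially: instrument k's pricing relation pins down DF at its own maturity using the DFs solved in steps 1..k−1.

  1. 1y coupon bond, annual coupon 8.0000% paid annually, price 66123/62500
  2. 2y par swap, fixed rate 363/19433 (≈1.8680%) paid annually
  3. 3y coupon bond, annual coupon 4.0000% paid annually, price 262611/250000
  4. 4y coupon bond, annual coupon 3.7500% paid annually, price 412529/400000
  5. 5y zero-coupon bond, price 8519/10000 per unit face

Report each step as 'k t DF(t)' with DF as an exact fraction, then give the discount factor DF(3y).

step 1 [1y] bond c/1=2/25: DF=(66123/62500 − 2/25·(0))/(1+2/25) = 2449/2500 ≈ 0.979600
step 2 [2y] swap r/1=363/19433: DF=(1 − 363/19433·(0.979600))/(1+363/19433) = 9637/10000 ≈ 0.963700
step 3 [3y] bond c/1=1/25: DF=(262611/250000 − 1/25·(0.979600+0.963700))/(1+1/25) = 9353/10000 ≈ 0.935300
step 4 [4y] bond c/1=3/80: DF=(412529/400000 − 3/80·(0.979600+0.963700+0.935300))/(1+3/80) = 89/100 ≈ 0.890000
step 5 [5y] zero: DF = P = 8519/10000 ≈ 0.851900

1 1 2449/2500
2 2 9637/10000
3 3 9353/10000
4 4 89/100
5 5 8519/10000
DF(3y) = 9353/10000 ≈ 0.935300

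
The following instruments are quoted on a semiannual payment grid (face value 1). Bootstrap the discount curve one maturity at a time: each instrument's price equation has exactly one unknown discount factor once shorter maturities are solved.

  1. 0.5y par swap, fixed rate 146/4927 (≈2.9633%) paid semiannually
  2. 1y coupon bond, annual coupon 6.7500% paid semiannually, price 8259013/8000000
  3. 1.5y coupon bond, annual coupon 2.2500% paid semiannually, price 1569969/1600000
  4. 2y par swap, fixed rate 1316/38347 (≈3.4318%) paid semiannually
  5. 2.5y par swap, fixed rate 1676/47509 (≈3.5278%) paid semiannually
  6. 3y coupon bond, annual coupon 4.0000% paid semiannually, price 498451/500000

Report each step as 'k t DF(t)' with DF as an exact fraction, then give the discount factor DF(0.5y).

1 1/2 4927/5000
2 1 1933/2000
3 3/2 4743/5000
4 2 4671/5000
5 5/2 4581/5000
6 3 4421/5000
DF(0.5y) = 4927/5000 ≈ 0.985400

step 1 [0.5y] swap r/2=73/4927: DF=(1 − 73/4927·(0))/(1+73/4927) = 4927/5000 ≈ 0.985400
step 2 [1y] bond c/2=27/800: DF=(8259013/8000000 − 27/800·(0.985400))/(1+27/800) = 1933/2000 ≈ 0.966500
step 3 [1.5y] bond c/2=9/800: DF=(1569969/1600000 − 9/800·(0.985400+0.966500))/(1+9/800) = 4743/5000 ≈ 0.948600
step 4 [2y] swap r/2=658/38347: DF=(1 − 658/38347·(0.985400+0.966500+0.948600))/(1+658/38347) = 4671/5000 ≈ 0.934200
step 5 [2.5y] swap r/2=838/47509: DF=(1 − 838/47509·(0.985400+0.966500+0.948600+0.934200))/(1+838/47509) = 4581/5000 ≈ 0.916200
step 6 [3y] bond c/2=1/50: DF=(498451/500000 − 1/50·(0.985400+0.966500+0.948600+0.934200+0.916200))/(1+1/50) = 4421/5000 ≈ 0.884200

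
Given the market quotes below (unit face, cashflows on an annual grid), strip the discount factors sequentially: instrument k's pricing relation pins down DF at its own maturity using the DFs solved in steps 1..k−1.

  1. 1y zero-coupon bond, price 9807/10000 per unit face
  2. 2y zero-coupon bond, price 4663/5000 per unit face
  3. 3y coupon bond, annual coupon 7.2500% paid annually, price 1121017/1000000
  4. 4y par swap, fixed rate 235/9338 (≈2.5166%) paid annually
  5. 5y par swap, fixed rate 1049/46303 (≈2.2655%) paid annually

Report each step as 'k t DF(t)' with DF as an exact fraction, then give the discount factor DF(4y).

1 1 9807/10000
2 2 4663/5000
3 3 9159/10000
4 4 453/500
5 5 8951/10000
DF(4y) = 453/500 ≈ 0.906000

step 1 [1y] zero: DF = P = 9807/10000 ≈ 0.980700
step 2 [2y] zero: DF = P = 4663/5000 ≈ 0.932600
step 3 [3y] bond c/1=29/400: DF=(1121017/1000000 − 29/400·(0.980700+0.932600))/(1+29/400) = 9159/10000 ≈ 0.915900
step 4 [4y] swap r/1=235/9338: DF=(1 − 235/9338·(0.980700+0.932600+0.915900))/(1+235/9338) = 453/500 ≈ 0.906000
step 5 [5y] swap r/1=1049/46303: DF=(1 − 1049/46303·(0.980700+0.932600+0.915900+0.906000))/(1+1049/46303) = 8951/10000 ≈ 0.895100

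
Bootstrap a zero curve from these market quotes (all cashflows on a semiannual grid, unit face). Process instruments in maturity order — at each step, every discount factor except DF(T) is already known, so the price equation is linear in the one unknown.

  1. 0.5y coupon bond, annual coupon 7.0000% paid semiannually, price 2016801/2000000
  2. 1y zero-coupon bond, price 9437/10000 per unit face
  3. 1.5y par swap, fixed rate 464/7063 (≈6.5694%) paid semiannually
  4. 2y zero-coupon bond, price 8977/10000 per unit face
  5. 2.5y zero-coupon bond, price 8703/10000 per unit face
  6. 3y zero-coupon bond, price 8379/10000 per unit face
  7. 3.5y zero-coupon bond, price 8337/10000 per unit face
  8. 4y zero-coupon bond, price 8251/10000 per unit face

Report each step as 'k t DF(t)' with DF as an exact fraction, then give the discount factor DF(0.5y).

step 1 [0.5y] bond c/2=7/200: DF=(2016801/2000000 − 7/200·(0))/(1+7/200) = 9743/10000 ≈ 0.974300
step 2 [1y] zero: DF = P = 9437/10000 ≈ 0.943700
step 3 [1.5y] swap r/2=232/7063: DF=(1 − 232/7063·(0.974300+0.943700))/(1+232/7063) = 567/625 ≈ 0.907200
step 4 [2y] zero: DF = P = 8977/10000 ≈ 0.897700
step 5 [2.5y] zero: DF = P = 8703/10000 ≈ 0.870300
step 6 [3y] zero: DF = P = 8379/10000 ≈ 0.837900
step 7 [3.5y] zero: DF = P = 8337/10000 ≈ 0.833700
step 8 [4y] zero: DF = P = 8251/10000 ≈ 0.825100

1 1/2 9743/10000
2 1 9437/10000
3 3/2 567/625
4 2 8977/10000
5 5/2 8703/10000
6 3 8379/10000
7 7/2 8337/10000
8 4 8251/10000
DF(0.5y) = 9743/10000 ≈ 0.974300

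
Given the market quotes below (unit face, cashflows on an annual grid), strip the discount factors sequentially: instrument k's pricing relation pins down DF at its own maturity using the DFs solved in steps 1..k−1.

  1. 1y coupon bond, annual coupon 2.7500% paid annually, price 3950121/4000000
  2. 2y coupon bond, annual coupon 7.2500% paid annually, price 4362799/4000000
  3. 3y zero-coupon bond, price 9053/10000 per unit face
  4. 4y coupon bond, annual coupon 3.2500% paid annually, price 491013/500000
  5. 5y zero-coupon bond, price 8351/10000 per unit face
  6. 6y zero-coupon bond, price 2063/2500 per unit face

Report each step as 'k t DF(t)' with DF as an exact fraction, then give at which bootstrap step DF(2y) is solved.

step 1 [1y] bond c/1=11/400: DF=(3950121/4000000 − 11/400·(0))/(1+11/400) = 9611/10000 ≈ 0.961100
step 2 [2y] bond c/1=29/400: DF=(4362799/4000000 − 29/400·(0.961100))/(1+29/400) = 119/125 ≈ 0.952000
step 3 [3y] zero: DF = P = 9053/10000 ≈ 0.905300
step 4 [4y] bond c/1=13/400: DF=(491013/500000 − 13/400·(0.961100+0.952000+0.905300))/(1+13/400) = 539/625 ≈ 0.862400
step 5 [5y] zero: DF = P = 8351/10000 ≈ 0.835100
step 6 [6y] zero: DF = P = 2063/2500 ≈ 0.825200

1 1 9611/10000
2 2 119/125
3 3 9053/10000
4 4 539/625
5 5 8351/10000
6 6 2063/2500
DF(2y) is solved at step 2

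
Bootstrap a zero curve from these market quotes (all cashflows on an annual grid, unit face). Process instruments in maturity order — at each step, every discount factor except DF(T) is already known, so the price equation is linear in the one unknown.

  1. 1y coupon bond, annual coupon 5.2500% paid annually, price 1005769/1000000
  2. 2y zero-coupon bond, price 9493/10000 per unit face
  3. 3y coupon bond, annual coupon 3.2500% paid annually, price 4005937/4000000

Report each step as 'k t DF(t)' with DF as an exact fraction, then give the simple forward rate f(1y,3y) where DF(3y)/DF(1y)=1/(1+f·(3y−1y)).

1 1 2389/2500
2 2 9493/10000
3 3 91/100
f(1y,3y) = ((2389/2500)/(91/100) − 1)/(2) = 57/2275 ≈ 2.5055%

step 1 [1y] bond c/1=21/400: DF=(1005769/1000000 − 21/400·(0))/(1+21/400) = 2389/2500 ≈ 0.955600
step 2 [2y] zero: DF = P = 9493/10000 ≈ 0.949300
step 3 [3y] bond c/1=13/400: DF=(4005937/4000000 − 13/400·(0.955600+0.949300))/(1+13/400) = 91/100 ≈ 0.910000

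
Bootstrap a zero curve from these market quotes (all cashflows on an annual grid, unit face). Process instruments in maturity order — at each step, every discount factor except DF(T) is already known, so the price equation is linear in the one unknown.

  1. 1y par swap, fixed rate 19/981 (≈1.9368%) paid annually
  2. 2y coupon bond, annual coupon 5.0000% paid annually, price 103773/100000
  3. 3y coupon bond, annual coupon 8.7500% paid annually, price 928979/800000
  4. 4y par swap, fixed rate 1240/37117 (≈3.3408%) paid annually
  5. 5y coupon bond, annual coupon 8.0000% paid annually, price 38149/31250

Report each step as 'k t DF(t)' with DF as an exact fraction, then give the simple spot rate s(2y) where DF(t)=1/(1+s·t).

1 1 981/1000
2 2 1177/1250
3 3 9131/10000
4 4 219/250
5 5 4277/5000
s(2y) = (1/(1177/1250) − 1)/(2) = 73/2354 ≈ 3.1011%

step 1 [1y] swap r/1=19/981: DF=(1 − 19/981·(0))/(1+19/981) = 981/1000 ≈ 0.981000
step 2 [2y] bond c/1=1/20: DF=(103773/100000 − 1/20·(0.981000))/(1+1/20) = 1177/1250 ≈ 0.941600
step 3 [3y] bond c/1=7/80: DF=(928979/800000 − 7/80·(0.981000+0.941600))/(1+7/80) = 9131/10000 ≈ 0.913100
step 4 [4y] swap r/1=1240/37117: DF=(1 − 1240/37117·(0.981000+0.941600+0.913100))/(1+1240/37117) = 219/250 ≈ 0.876000
step 5 [5y] bond c/1=2/25: DF=(38149/31250 − 2/25·(0.981000+0.941600+0.913100+0.876000))/(1+2/25) = 4277/5000 ≈ 0.855400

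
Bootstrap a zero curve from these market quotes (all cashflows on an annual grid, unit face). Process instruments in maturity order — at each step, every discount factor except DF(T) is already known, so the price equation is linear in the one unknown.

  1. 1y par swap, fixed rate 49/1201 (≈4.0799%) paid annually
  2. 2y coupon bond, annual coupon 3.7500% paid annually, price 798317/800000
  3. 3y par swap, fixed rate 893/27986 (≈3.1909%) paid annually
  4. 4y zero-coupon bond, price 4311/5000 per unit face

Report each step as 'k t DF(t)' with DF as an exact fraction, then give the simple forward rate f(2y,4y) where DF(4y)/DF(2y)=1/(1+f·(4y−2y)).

1 1 1201/1250
2 2 9271/10000
3 3 9107/10000
4 4 4311/5000
f(2y,4y) = ((9271/10000)/(4311/5000) − 1)/(2) = 649/17244 ≈ 3.7636%

step 1 [1y] swap r/1=49/1201: DF=(1 − 49/1201·(0))/(1+49/1201) = 1201/1250 ≈ 0.960800
step 2 [2y] bond c/1=3/80: DF=(798317/800000 − 3/80·(0.960800))/(1+3/80) = 9271/10000 ≈ 0.927100
step 3 [3y] swap r/1=893/27986: DF=(1 − 893/27986·(0.960800+0.927100))/(1+893/27986) = 9107/10000 ≈ 0.910700
step 4 [4y] zero: DF = P = 4311/5000 ≈ 0.862200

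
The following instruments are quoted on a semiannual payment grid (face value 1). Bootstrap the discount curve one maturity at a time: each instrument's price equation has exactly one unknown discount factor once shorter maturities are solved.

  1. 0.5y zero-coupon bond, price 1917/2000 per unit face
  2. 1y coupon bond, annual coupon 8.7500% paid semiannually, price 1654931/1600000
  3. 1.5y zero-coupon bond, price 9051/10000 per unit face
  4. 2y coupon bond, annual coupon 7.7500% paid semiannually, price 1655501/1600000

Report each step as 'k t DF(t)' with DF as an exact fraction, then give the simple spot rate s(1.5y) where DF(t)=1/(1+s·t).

1 1/2 1917/2000
2 1 2377/2500
3 3/2 9051/10000
4 2 8911/10000
s(1.5y) = (1/(9051/10000) − 1)/(3/2) = 1898/27153 ≈ 6.9900%

step 1 [0.5y] zero: DF = P = 1917/2000 ≈ 0.958500
step 2 [1y] bond c/2=7/160: DF=(1654931/1600000 − 7/160·(0.958500))/(1+7/160) = 2377/2500 ≈ 0.950800
step 3 [1.5y] zero: DF = P = 9051/10000 ≈ 0.905100
step 4 [2y] bond c/2=31/800: DF=(1655501/1600000 − 31/800·(0.958500+0.950800+0.905100))/(1+31/800) = 8911/10000 ≈ 0.891100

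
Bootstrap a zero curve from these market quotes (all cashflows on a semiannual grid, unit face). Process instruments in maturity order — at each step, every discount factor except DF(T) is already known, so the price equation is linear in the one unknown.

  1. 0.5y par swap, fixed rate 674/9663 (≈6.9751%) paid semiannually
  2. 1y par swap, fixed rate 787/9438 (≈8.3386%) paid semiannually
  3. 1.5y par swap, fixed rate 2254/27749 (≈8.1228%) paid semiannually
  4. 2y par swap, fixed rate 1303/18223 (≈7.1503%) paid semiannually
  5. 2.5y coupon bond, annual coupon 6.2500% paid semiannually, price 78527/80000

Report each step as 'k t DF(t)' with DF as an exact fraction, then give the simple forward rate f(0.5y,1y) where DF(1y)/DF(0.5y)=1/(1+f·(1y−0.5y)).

1 1/2 9663/10000
2 1 9213/10000
3 3/2 8873/10000
4 2 8697/10000
5 5/2 4207/5000
f(0.5y,1y) = ((9663/10000)/(9213/10000) − 1)/(1/2) = 300/3071 ≈ 9.7688%

step 1 [0.5y] swap r/2=337/9663: DF=(1 − 337/9663·(0))/(1+337/9663) = 9663/10000 ≈ 0.966300
step 2 [1y] swap r/2=787/18876: DF=(1 − 787/18876·(0.966300))/(1+787/18876) = 9213/10000 ≈ 0.921300
step 3 [1.5y] swap r/2=1127/27749: DF=(1 − 1127/27749·(0.966300+0.921300))/(1+1127/27749) = 8873/10000 ≈ 0.887300
step 4 [2y] swap r/2=1303/36446: DF=(1 − 1303/36446·(0.966300+0.921300+0.887300))/(1+1303/36446) = 8697/10000 ≈ 0.869700
step 5 [2.5y] bond c/2=1/32: DF=(78527/80000 − 1/32·(0.966300+0.921300+0.887300+0.869700))/(1+1/32) = 4207/5000 ≈ 0.841400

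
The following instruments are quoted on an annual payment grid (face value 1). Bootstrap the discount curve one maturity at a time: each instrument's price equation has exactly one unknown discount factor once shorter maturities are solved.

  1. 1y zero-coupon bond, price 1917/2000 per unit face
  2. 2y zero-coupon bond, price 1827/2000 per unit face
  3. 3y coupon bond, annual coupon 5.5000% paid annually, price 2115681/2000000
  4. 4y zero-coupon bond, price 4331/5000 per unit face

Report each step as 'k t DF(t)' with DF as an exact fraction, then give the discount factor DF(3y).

1 1 1917/2000
2 2 1827/2000
3 3 9051/10000
4 4 4331/5000
DF(3y) = 9051/10000 ≈ 0.905100

step 1 [1y] zero: DF = P = 1917/2000 ≈ 0.958500
step 2 [2y] zero: DF = P = 1827/2000 ≈ 0.913500
step 3 [3y] bond c/1=11/200: DF=(2115681/2000000 − 11/200·(0.958500+0.913500))/(1+11/200) = 9051/10000 ≈ 0.905100
step 4 [4y] zero: DF = P = 4331/5000 ≈ 0.866200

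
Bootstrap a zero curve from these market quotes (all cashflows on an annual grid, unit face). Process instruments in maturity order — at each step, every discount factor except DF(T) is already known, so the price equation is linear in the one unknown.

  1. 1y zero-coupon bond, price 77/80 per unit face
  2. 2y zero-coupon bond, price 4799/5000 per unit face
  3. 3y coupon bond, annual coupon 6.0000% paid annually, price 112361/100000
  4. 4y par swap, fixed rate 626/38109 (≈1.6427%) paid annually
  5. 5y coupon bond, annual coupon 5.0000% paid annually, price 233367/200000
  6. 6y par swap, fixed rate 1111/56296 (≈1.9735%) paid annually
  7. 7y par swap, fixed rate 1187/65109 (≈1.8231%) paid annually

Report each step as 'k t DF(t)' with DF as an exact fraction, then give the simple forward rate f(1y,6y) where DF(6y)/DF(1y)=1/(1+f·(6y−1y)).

1 1 77/80
2 2 4799/5000
3 3 1189/1250
4 4 4687/5000
5 5 4649/5000
6 6 8889/10000
7 7 8813/10000
f(1y,6y) = ((77/80)/(8889/10000) − 1)/(5) = 736/44445 ≈ 1.6560%

step 1 [1y] zero: DF = P = 77/80 ≈ 0.962500
step 2 [2y] zero: DF = P = 4799/5000 ≈ 0.959800
step 3 [3y] bond c/1=3/50: DF=(112361/100000 − 3/50·(0.962500+0.959800))/(1+3/50) = 1189/1250 ≈ 0.951200
step 4 [4y] swap r/1=626/38109: DF=(1 − 626/38109·(0.962500+0.959800+0.951200))/(1+626/38109) = 4687/5000 ≈ 0.937400
step 5 [5y] bond c/1=1/20: DF=(233367/200000 − 1/20·(0.962500+0.959800+0.951200+0.937400))/(1+1/20) = 4649/5000 ≈ 0.929800
step 6 [6y] swap r/1=1111/56296: DF=(1 − 1111/56296·(0.962500+0.959800+0.951200+0.937400+0.929800))/(1+1111/56296) = 8889/10000 ≈ 0.888900
step 7 [7y] swap r/1=1187/65109: DF=(1 − 1187/65109·(0.962500+0.959800+0.951200+0.937400+0.929800+0.888900))/(1+1187/65109) = 8813/10000 ≈ 0.881300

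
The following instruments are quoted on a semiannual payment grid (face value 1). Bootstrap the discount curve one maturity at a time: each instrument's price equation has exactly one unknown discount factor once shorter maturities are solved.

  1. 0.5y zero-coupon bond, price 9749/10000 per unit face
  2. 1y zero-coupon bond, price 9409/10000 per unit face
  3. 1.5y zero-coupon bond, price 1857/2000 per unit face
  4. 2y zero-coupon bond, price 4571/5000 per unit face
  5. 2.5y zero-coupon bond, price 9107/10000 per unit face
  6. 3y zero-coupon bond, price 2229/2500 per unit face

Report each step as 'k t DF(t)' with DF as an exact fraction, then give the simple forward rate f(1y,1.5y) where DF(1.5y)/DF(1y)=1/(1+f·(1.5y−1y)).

1 1/2 9749/10000
2 1 9409/10000
3 3/2 1857/2000
4 2 4571/5000
5 5/2 9107/10000
6 3 2229/2500
f(1y,1.5y) = ((9409/10000)/(1857/2000) − 1)/(1/2) = 248/9285 ≈ 2.6710%

step 1 [0.5y] zero: DF = P = 9749/10000 ≈ 0.974900
step 2 [1y] zero: DF = P = 9409/10000 ≈ 0.940900
step 3 [1.5y] zero: DF = P = 1857/2000 ≈ 0.928500
step 4 [2y] zero: DF = P = 4571/5000 ≈ 0.914200
step 5 [2.5y] zero: DF = P = 9107/10000 ≈ 0.910700
step 6 [3y] zero: DF = P = 2229/2500 ≈ 0.891600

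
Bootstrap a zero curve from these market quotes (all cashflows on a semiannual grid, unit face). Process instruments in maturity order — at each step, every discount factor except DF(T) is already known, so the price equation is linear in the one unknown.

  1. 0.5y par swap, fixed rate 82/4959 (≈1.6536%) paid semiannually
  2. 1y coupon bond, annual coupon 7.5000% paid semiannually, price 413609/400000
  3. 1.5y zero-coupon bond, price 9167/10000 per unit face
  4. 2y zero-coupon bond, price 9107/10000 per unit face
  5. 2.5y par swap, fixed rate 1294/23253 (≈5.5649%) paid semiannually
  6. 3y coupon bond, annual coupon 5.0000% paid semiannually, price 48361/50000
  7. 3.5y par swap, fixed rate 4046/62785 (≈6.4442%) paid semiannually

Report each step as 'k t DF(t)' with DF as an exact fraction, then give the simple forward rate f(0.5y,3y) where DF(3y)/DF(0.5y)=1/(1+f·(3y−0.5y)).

step 1 [0.5y] swap r/2=41/4959: DF=(1 − 41/4959·(0))/(1+41/4959) = 4959/5000 ≈ 0.991800
step 2 [1y] bond c/2=3/80: DF=(413609/400000 − 3/80·(0.991800))/(1+3/80) = 1201/1250 ≈ 0.960800
step 3 [1.5y] zero: DF = P = 9167/10000 ≈ 0.916700
step 4 [2y] zero: DF = P = 9107/10000 ≈ 0.910700
step 5 [2.5y] swap r/2=647/23253: DF=(1 − 647/23253·(0.991800+0.960800+0.916700+0.910700))/(1+647/23253) = 4353/5000 ≈ 0.870600
step 6 [3y] bond c/2=1/40: DF=(48361/50000 − 1/40·(0.991800+0.960800+0.916700+0.910700+0.870600))/(1+1/40) = 4151/5000 ≈ 0.830200
step 7 [3.5y] swap r/2=2023/62785: DF=(1 − 2023/62785·(0.991800+0.960800+0.916700+0.910700+0.870600+0.830200))/(1+2023/62785) = 7977/10000 ≈ 0.797700

1 1/2 4959/5000
2 1 1201/1250
3 3/2 9167/10000
4 2 9107/10000
5 5/2 4353/5000
6 3 4151/5000
7 7/2 7977/10000
f(0.5y,3y) = ((4959/5000)/(4151/5000) − 1)/(5/2) = 1616/20755 ≈ 7.7861%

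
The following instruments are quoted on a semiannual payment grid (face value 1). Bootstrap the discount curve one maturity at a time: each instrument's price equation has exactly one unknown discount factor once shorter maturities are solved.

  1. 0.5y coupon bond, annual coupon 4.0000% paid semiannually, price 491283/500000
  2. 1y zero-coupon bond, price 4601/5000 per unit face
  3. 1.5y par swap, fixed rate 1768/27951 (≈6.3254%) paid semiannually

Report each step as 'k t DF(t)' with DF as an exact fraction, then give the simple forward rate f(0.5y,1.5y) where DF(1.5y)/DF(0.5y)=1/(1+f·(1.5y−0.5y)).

1 1/2 9633/10000
2 1 4601/5000
3 3/2 2279/2500
f(0.5y,1.5y) = ((9633/10000)/(2279/2500) − 1)/(1) = 517/9116 ≈ 5.6713%

step 1 [0.5y] bond c/2=1/50: DF=(491283/500000 − 1/50·(0))/(1+1/50) = 9633/10000 ≈ 0.963300
step 2 [1y] zero: DF = P = 4601/5000 ≈ 0.920200
step 3 [1.5y] swap r/2=884/27951: DF=(1 − 884/27951·(0.963300+0.920200))/(1+884/27951) = 2279/2500 ≈ 0.911600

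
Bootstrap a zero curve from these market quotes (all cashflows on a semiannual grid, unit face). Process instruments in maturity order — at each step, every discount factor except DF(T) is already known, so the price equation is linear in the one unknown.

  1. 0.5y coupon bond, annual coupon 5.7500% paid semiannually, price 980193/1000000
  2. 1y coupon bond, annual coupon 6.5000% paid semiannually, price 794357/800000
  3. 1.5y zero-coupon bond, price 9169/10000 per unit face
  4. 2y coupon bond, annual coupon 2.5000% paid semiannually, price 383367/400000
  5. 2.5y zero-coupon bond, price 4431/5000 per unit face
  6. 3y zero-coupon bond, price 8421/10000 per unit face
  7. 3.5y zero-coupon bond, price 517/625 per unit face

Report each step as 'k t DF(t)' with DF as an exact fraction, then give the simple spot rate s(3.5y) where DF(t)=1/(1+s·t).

step 1 [0.5y] bond c/2=23/800: DF=(980193/1000000 − 23/800·(0))/(1+23/800) = 1191/1250 ≈ 0.952800
step 2 [1y] bond c/2=13/400: DF=(794357/800000 − 13/400·(0.952800))/(1+13/400) = 9317/10000 ≈ 0.931700
step 3 [1.5y] zero: DF = P = 9169/10000 ≈ 0.916900
step 4 [2y] bond c/2=1/80: DF=(383367/400000 − 1/80·(0.952800+0.931700+0.916900))/(1+1/80) = 114/125 ≈ 0.912000
step 5 [2.5y] zero: DF = P = 4431/5000 ≈ 0.886200
step 6 [3y] zero: DF = P = 8421/10000 ≈ 0.842100
step 7 [3.5y] zero: DF = P = 517/625 ≈ 0.827200

1 1/2 1191/1250
2 1 9317/10000
3 3/2 9169/10000
4 2 114/125
5 5/2 4431/5000
6 3 8421/10000
7 7/2 517/625
s(3.5y) = (1/(517/625) − 1)/(7/2) = 216/3619 ≈ 5.9685%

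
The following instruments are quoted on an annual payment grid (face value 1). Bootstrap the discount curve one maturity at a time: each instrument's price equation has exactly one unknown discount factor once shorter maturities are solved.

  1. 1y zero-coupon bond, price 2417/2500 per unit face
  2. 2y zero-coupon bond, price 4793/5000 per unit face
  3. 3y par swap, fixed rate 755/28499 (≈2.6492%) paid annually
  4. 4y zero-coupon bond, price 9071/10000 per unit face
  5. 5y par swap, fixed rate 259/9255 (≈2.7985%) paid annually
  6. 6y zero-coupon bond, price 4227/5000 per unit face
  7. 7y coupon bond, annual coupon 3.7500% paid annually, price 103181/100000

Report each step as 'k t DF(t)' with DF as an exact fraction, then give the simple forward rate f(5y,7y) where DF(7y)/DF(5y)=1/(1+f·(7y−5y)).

1 1 2417/2500
2 2 4793/5000
3 3 1849/2000
4 4 9071/10000
5 5 1741/2000
6 6 4227/5000
7 7 7967/10000
f(5y,7y) = ((1741/2000)/(7967/10000) − 1)/(2) = 369/7967 ≈ 4.6316%

step 1 [1y] zero: DF = P = 2417/2500 ≈ 0.966800
step 2 [2y] zero: DF = P = 4793/5000 ≈ 0.958600
step 3 [3y] swap r/1=755/28499: DF=(1 − 755/28499·(0.966800+0.958600))/(1+755/28499) = 1849/2000 ≈ 0.924500
step 4 [4y] zero: DF = P = 9071/10000 ≈ 0.907100
step 5 [5y] swap r/1=259/9255: DF=(1 − 259/9255·(0.966800+0.958600+0.924500+0.907100))/(1+259/9255) = 1741/2000 ≈ 0.870500
step 6 [6y] zero: DF = P = 4227/5000 ≈ 0.845400
step 7 [7y] bond c/1=3/80: DF=(103181/100000 − 3/80·(0.966800+0.958600+0.924500+0.907100+0.870500+0.845400))/(1+3/80) = 7967/10000 ≈ 0.796700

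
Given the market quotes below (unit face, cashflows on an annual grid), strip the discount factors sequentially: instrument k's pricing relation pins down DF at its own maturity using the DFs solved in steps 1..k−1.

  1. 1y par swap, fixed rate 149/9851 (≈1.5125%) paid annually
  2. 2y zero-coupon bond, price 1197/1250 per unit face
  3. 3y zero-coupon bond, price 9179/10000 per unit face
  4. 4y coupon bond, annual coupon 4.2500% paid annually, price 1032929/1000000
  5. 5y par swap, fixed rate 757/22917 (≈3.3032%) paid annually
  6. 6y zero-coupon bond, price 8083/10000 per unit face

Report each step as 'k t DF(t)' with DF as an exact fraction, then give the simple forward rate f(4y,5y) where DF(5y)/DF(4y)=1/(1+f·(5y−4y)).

step 1 [1y] swap r/1=149/9851: DF=(1 − 149/9851·(0))/(1+149/9851) = 9851/10000 ≈ 0.985100
step 2 [2y] zero: DF = P = 1197/1250 ≈ 0.957600
step 3 [3y] zero: DF = P = 9179/10000 ≈ 0.917900
step 4 [4y] bond c/1=17/400: DF=(1032929/1000000 − 17/400·(0.985100+0.957600+0.917900))/(1+17/400) = 4371/5000 ≈ 0.874200
step 5 [5y] swap r/1=757/22917: DF=(1 − 757/22917·(0.985100+0.957600+0.917900+0.874200))/(1+757/22917) = 4243/5000 ≈ 0.848600
step 6 [6y] zero: DF = P = 8083/10000 ≈ 0.808300

1 1 9851/10000
2 2 1197/1250
3 3 9179/10000
4 4 4371/5000
5 5 4243/5000
6 6 8083/10000
f(4y,5y) = ((4371/5000)/(4243/5000) − 1)/(1) = 128/4243 ≈ 3.0167%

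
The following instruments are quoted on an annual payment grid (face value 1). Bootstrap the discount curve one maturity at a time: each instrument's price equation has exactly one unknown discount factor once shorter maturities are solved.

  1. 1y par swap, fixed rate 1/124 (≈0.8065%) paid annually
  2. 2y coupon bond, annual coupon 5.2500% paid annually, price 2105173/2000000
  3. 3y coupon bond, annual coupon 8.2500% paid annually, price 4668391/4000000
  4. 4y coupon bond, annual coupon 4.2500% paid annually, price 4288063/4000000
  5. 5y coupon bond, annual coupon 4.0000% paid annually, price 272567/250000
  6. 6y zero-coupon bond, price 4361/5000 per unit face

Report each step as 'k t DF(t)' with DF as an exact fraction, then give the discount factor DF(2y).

1 1 124/125
2 2 4753/5000
3 3 9301/10000
4 4 1139/1250
5 5 2257/2500
6 6 4361/5000
DF(2y) = 4753/5000 ≈ 0.950600

step 1 [1y] swap r/1=1/124: DF=(1 − 1/124·(0))/(1+1/124) = 124/125 ≈ 0.992000
step 2 [2y] bond c/1=21/400: DF=(2105173/2000000 − 21/400·(0.992000))/(1+21/400) = 4753/5000 ≈ 0.950600
step 3 [3y] bond c/1=33/400: DF=(4668391/4000000 − 33/400·(0.992000+0.950600))/(1+33/400) = 9301/10000 ≈ 0.930100
step 4 [4y] bond c/1=17/400: DF=(4288063/4000000 − 17/400·(0.992000+0.950600+0.930100))/(1+17/400) = 1139/1250 ≈ 0.911200
step 5 [5y] bond c/1=1/25: DF=(272567/250000 − 1/25·(0.992000+0.950600+0.930100+0.911200))/(1+1/25) = 2257/2500 ≈ 0.902800
step 6 [6y] zero: DF = P = 4361/5000 ≈ 0.872200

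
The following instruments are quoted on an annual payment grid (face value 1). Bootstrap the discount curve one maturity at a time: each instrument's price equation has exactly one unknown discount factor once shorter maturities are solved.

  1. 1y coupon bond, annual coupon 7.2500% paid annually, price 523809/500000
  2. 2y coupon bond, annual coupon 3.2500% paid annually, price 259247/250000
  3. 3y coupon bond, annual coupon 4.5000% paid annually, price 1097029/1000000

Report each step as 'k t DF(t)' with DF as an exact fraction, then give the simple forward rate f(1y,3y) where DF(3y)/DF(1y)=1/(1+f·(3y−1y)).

step 1 [1y] bond c/1=29/400: DF=(523809/500000 − 29/400·(0))/(1+29/400) = 1221/1250 ≈ 0.976800
step 2 [2y] bond c/1=13/400: DF=(259247/250000 − 13/400·(0.976800))/(1+13/400) = 1217/1250 ≈ 0.973600
step 3 [3y] bond c/1=9/200: DF=(1097029/1000000 − 9/200·(0.976800+0.973600))/(1+9/200) = 4829/5000 ≈ 0.965800

1 1 1221/1250
2 2 1217/1250
3 3 4829/5000
f(1y,3y) = ((1221/1250)/(4829/5000) − 1)/(2) = 5/878 ≈ 0.5695%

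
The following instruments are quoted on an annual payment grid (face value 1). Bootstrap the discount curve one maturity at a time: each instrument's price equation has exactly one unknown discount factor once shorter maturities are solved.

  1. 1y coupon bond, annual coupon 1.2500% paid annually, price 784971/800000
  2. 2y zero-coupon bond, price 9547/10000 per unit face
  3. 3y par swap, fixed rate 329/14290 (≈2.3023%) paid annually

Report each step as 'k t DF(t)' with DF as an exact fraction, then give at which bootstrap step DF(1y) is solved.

1 1 9691/10000
2 2 9547/10000
3 3 4671/5000
DF(1y) is solved at step 1

step 1 [1y] bond c/1=1/80: DF=(784971/800000 − 1/80·(0))/(1+1/80) = 9691/10000 ≈ 0.969100
step 2 [2y] zero: DF = P = 9547/10000 ≈ 0.954700
step 3 [3y] swap r/1=329/14290: DF=(1 − 329/14290·(0.969100+0.954700))/(1+329/14290) = 4671/5000 ≈ 0.934200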